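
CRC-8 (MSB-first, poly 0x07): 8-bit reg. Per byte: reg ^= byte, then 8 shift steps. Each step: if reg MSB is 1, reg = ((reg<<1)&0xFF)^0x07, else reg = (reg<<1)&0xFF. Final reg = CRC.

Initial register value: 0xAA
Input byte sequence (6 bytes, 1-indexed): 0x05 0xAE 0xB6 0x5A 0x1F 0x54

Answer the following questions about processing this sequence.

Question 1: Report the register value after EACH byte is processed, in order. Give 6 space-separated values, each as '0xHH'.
0x44 0x98 0xCA 0xF9 0xBC 0x96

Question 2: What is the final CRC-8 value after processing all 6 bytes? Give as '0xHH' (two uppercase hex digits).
Answer: 0x96

Derivation:
After byte 1 (0x05): reg=0x44
After byte 2 (0xAE): reg=0x98
After byte 3 (0xB6): reg=0xCA
After byte 4 (0x5A): reg=0xF9
After byte 5 (0x1F): reg=0xBC
After byte 6 (0x54): reg=0x96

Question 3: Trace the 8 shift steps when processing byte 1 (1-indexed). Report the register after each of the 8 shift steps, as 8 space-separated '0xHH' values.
Answer: 0x59 0xB2 0x63 0xC6 0x8B 0x11 0x22 0x44

Derivation:
Register before byte 1: 0xAA
After XOR with byte 0x05: 0xAF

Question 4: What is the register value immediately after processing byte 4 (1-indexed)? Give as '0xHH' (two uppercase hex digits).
Answer: 0xF9

Derivation:
After byte 1 (0x05): reg=0x44
After byte 2 (0xAE): reg=0x98
After byte 3 (0xB6): reg=0xCA
After byte 4 (0x5A): reg=0xF9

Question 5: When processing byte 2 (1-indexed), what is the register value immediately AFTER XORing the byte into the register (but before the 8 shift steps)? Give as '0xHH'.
Register before byte 2: 0x44
Byte 2: 0xAE
0x44 XOR 0xAE = 0xEA

Answer: 0xEA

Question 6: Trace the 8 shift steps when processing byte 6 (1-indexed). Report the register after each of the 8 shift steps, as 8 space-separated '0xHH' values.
After byte 1 (0x05): reg=0x44
After byte 2 (0xAE): reg=0x98
After byte 3 (0xB6): reg=0xCA
After byte 4 (0x5A): reg=0xF9
After byte 5 (0x1F): reg=0xBC
Register before byte 6: 0xBC
After XOR with byte 0x54: 0xE8

Answer: 0xD7 0xA9 0x55 0xAA 0x53 0xA6 0x4B 0x96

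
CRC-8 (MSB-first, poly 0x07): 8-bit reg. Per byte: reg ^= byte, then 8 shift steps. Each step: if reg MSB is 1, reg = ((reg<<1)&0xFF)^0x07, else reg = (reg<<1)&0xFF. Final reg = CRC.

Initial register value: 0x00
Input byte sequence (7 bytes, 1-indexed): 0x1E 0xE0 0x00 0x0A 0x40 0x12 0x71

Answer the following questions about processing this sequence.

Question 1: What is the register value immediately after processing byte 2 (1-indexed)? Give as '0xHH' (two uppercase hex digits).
Answer: 0x2F

Derivation:
After byte 1 (0x1E): reg=0x5A
After byte 2 (0xE0): reg=0x2F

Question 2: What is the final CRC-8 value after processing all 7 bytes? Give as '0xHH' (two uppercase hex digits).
After byte 1 (0x1E): reg=0x5A
After byte 2 (0xE0): reg=0x2F
After byte 3 (0x00): reg=0xCD
After byte 4 (0x0A): reg=0x5B
After byte 5 (0x40): reg=0x41
After byte 6 (0x12): reg=0xBE
After byte 7 (0x71): reg=0x63

Answer: 0x63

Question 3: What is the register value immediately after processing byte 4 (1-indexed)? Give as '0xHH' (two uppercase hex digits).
Answer: 0x5B

Derivation:
After byte 1 (0x1E): reg=0x5A
After byte 2 (0xE0): reg=0x2F
After byte 3 (0x00): reg=0xCD
After byte 4 (0x0A): reg=0x5B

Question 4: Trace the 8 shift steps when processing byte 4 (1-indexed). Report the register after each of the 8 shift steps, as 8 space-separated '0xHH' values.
Answer: 0x89 0x15 0x2A 0x54 0xA8 0x57 0xAE 0x5B

Derivation:
After byte 1 (0x1E): reg=0x5A
After byte 2 (0xE0): reg=0x2F
After byte 3 (0x00): reg=0xCD
Register before byte 4: 0xCD
After XOR with byte 0x0A: 0xC7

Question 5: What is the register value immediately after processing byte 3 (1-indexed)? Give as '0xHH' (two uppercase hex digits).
After byte 1 (0x1E): reg=0x5A
After byte 2 (0xE0): reg=0x2F
After byte 3 (0x00): reg=0xCD

Answer: 0xCD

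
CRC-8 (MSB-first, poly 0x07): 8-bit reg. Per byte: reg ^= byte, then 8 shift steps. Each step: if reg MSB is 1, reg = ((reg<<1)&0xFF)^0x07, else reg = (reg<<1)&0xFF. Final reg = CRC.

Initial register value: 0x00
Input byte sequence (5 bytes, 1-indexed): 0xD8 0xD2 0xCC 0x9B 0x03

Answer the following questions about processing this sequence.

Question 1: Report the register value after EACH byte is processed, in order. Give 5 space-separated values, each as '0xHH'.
0x06 0x22 0x84 0x5D 0x9D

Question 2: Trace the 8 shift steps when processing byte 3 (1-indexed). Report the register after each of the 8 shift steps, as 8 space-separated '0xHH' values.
Answer: 0xDB 0xB1 0x65 0xCA 0x93 0x21 0x42 0x84

Derivation:
After byte 1 (0xD8): reg=0x06
After byte 2 (0xD2): reg=0x22
Register before byte 3: 0x22
After XOR with byte 0xCC: 0xEE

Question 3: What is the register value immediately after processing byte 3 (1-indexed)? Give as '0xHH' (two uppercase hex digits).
After byte 1 (0xD8): reg=0x06
After byte 2 (0xD2): reg=0x22
After byte 3 (0xCC): reg=0x84

Answer: 0x84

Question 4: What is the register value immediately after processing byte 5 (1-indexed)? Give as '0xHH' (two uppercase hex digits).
After byte 1 (0xD8): reg=0x06
After byte 2 (0xD2): reg=0x22
After byte 3 (0xCC): reg=0x84
After byte 4 (0x9B): reg=0x5D
After byte 5 (0x03): reg=0x9D

Answer: 0x9D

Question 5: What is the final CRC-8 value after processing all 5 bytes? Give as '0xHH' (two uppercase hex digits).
Answer: 0x9D

Derivation:
After byte 1 (0xD8): reg=0x06
After byte 2 (0xD2): reg=0x22
After byte 3 (0xCC): reg=0x84
After byte 4 (0x9B): reg=0x5D
After byte 5 (0x03): reg=0x9D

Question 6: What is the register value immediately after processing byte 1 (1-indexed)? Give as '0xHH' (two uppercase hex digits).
After byte 1 (0xD8): reg=0x06

Answer: 0x06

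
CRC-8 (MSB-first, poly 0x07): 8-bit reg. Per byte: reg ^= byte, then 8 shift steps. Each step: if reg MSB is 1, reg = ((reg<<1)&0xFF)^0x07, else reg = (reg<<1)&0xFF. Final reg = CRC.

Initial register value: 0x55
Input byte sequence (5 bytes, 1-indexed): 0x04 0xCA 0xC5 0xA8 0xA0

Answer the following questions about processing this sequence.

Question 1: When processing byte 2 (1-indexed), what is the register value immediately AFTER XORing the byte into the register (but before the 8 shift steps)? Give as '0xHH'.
Register before byte 2: 0xB0
Byte 2: 0xCA
0xB0 XOR 0xCA = 0x7A

Answer: 0x7A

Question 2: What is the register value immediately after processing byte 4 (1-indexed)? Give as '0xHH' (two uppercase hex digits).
Answer: 0x1D

Derivation:
After byte 1 (0x04): reg=0xB0
After byte 2 (0xCA): reg=0x61
After byte 3 (0xC5): reg=0x75
After byte 4 (0xA8): reg=0x1D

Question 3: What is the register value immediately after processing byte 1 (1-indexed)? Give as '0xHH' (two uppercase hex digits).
After byte 1 (0x04): reg=0xB0

Answer: 0xB0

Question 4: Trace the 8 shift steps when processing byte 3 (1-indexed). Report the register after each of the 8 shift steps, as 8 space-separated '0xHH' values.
After byte 1 (0x04): reg=0xB0
After byte 2 (0xCA): reg=0x61
Register before byte 3: 0x61
After XOR with byte 0xC5: 0xA4

Answer: 0x4F 0x9E 0x3B 0x76 0xEC 0xDF 0xB9 0x75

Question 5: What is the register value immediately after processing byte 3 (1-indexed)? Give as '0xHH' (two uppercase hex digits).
After byte 1 (0x04): reg=0xB0
After byte 2 (0xCA): reg=0x61
After byte 3 (0xC5): reg=0x75

Answer: 0x75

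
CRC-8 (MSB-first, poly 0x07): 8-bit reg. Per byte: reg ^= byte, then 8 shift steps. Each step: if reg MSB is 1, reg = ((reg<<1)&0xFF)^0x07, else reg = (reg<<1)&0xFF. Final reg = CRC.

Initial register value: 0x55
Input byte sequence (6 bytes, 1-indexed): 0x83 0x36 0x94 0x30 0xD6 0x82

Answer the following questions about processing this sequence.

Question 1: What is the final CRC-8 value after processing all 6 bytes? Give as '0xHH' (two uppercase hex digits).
After byte 1 (0x83): reg=0x2C
After byte 2 (0x36): reg=0x46
After byte 3 (0x94): reg=0x30
After byte 4 (0x30): reg=0x00
After byte 5 (0xD6): reg=0x2C
After byte 6 (0x82): reg=0x43

Answer: 0x43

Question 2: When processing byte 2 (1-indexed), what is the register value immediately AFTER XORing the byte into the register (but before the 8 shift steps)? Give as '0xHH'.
Answer: 0x1A

Derivation:
Register before byte 2: 0x2C
Byte 2: 0x36
0x2C XOR 0x36 = 0x1A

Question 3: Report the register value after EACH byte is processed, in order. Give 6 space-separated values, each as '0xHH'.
0x2C 0x46 0x30 0x00 0x2C 0x43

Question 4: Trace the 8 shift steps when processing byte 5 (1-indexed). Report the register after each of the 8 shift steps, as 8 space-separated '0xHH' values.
Answer: 0xAB 0x51 0xA2 0x43 0x86 0x0B 0x16 0x2C

Derivation:
After byte 1 (0x83): reg=0x2C
After byte 2 (0x36): reg=0x46
After byte 3 (0x94): reg=0x30
After byte 4 (0x30): reg=0x00
Register before byte 5: 0x00
After XOR with byte 0xD6: 0xD6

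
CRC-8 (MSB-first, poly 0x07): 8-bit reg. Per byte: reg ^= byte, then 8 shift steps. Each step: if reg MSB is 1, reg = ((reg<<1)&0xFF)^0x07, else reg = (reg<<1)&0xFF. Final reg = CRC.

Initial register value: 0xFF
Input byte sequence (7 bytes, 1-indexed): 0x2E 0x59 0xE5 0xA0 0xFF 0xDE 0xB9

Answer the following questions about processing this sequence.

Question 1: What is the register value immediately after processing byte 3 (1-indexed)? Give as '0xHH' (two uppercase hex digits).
Answer: 0x40

Derivation:
After byte 1 (0x2E): reg=0x39
After byte 2 (0x59): reg=0x27
After byte 3 (0xE5): reg=0x40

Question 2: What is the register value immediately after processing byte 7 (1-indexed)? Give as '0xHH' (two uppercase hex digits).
Answer: 0x05

Derivation:
After byte 1 (0x2E): reg=0x39
After byte 2 (0x59): reg=0x27
After byte 3 (0xE5): reg=0x40
After byte 4 (0xA0): reg=0xAE
After byte 5 (0xFF): reg=0xB0
After byte 6 (0xDE): reg=0x0D
After byte 7 (0xB9): reg=0x05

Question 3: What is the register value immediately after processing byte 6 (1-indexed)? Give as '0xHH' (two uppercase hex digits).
After byte 1 (0x2E): reg=0x39
After byte 2 (0x59): reg=0x27
After byte 3 (0xE5): reg=0x40
After byte 4 (0xA0): reg=0xAE
After byte 5 (0xFF): reg=0xB0
After byte 6 (0xDE): reg=0x0D

Answer: 0x0D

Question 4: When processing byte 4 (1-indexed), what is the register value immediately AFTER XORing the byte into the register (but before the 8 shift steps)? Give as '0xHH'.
Answer: 0xE0

Derivation:
Register before byte 4: 0x40
Byte 4: 0xA0
0x40 XOR 0xA0 = 0xE0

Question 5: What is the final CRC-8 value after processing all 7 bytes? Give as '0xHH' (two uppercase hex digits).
After byte 1 (0x2E): reg=0x39
After byte 2 (0x59): reg=0x27
After byte 3 (0xE5): reg=0x40
After byte 4 (0xA0): reg=0xAE
After byte 5 (0xFF): reg=0xB0
After byte 6 (0xDE): reg=0x0D
After byte 7 (0xB9): reg=0x05

Answer: 0x05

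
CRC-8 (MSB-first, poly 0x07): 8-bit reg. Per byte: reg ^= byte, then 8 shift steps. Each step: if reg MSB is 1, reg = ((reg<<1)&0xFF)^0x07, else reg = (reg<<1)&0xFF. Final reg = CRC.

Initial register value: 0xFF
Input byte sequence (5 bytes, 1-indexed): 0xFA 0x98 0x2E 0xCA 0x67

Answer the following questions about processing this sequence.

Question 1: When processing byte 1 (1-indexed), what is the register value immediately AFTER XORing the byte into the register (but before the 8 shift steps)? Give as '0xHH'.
Answer: 0x05

Derivation:
Register before byte 1: 0xFF
Byte 1: 0xFA
0xFF XOR 0xFA = 0x05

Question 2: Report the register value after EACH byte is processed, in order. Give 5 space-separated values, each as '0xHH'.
0x1B 0x80 0x43 0xB6 0x39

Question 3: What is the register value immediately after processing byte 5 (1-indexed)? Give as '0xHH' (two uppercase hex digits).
After byte 1 (0xFA): reg=0x1B
After byte 2 (0x98): reg=0x80
After byte 3 (0x2E): reg=0x43
After byte 4 (0xCA): reg=0xB6
After byte 5 (0x67): reg=0x39

Answer: 0x39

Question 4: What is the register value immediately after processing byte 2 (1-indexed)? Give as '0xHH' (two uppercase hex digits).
Answer: 0x80

Derivation:
After byte 1 (0xFA): reg=0x1B
After byte 2 (0x98): reg=0x80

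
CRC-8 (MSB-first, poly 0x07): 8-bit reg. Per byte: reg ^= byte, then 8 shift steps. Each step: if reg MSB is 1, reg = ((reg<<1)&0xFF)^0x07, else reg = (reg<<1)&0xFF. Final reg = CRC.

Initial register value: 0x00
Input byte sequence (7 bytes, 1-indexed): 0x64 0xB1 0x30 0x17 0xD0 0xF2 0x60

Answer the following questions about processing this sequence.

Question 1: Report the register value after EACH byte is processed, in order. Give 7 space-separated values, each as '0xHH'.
0x3B 0xBF 0xA4 0x10 0x4E 0x3D 0x94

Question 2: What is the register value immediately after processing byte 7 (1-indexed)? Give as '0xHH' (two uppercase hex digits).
Answer: 0x94

Derivation:
After byte 1 (0x64): reg=0x3B
After byte 2 (0xB1): reg=0xBF
After byte 3 (0x30): reg=0xA4
After byte 4 (0x17): reg=0x10
After byte 5 (0xD0): reg=0x4E
After byte 6 (0xF2): reg=0x3D
After byte 7 (0x60): reg=0x94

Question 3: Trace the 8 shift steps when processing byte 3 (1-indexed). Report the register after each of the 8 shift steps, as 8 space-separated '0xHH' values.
After byte 1 (0x64): reg=0x3B
After byte 2 (0xB1): reg=0xBF
Register before byte 3: 0xBF
After XOR with byte 0x30: 0x8F

Answer: 0x19 0x32 0x64 0xC8 0x97 0x29 0x52 0xA4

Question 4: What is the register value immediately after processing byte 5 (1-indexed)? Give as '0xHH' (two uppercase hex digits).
After byte 1 (0x64): reg=0x3B
After byte 2 (0xB1): reg=0xBF
After byte 3 (0x30): reg=0xA4
After byte 4 (0x17): reg=0x10
After byte 5 (0xD0): reg=0x4E

Answer: 0x4E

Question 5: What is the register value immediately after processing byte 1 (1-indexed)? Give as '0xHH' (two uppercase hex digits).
After byte 1 (0x64): reg=0x3B

Answer: 0x3B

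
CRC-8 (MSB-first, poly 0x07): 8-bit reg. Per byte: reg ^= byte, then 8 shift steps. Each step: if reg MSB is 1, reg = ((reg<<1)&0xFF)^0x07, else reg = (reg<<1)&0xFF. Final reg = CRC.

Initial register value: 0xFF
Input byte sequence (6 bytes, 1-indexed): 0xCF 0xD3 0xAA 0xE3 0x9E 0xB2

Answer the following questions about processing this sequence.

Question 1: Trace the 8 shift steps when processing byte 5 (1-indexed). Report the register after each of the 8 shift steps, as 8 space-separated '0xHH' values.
Answer: 0x37 0x6E 0xDC 0xBF 0x79 0xF2 0xE3 0xC1

Derivation:
After byte 1 (0xCF): reg=0x90
After byte 2 (0xD3): reg=0xCE
After byte 3 (0xAA): reg=0x3B
After byte 4 (0xE3): reg=0x06
Register before byte 5: 0x06
After XOR with byte 0x9E: 0x98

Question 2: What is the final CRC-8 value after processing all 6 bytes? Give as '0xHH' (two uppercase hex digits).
Answer: 0x5E

Derivation:
After byte 1 (0xCF): reg=0x90
After byte 2 (0xD3): reg=0xCE
After byte 3 (0xAA): reg=0x3B
After byte 4 (0xE3): reg=0x06
After byte 5 (0x9E): reg=0xC1
After byte 6 (0xB2): reg=0x5E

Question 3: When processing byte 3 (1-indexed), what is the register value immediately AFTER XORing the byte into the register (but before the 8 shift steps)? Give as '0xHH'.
Register before byte 3: 0xCE
Byte 3: 0xAA
0xCE XOR 0xAA = 0x64

Answer: 0x64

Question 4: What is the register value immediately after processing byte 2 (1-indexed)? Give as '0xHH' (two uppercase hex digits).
After byte 1 (0xCF): reg=0x90
After byte 2 (0xD3): reg=0xCE

Answer: 0xCE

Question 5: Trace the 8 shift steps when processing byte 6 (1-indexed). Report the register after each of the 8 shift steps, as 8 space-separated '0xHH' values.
Answer: 0xE6 0xCB 0x91 0x25 0x4A 0x94 0x2F 0x5E

Derivation:
After byte 1 (0xCF): reg=0x90
After byte 2 (0xD3): reg=0xCE
After byte 3 (0xAA): reg=0x3B
After byte 4 (0xE3): reg=0x06
After byte 5 (0x9E): reg=0xC1
Register before byte 6: 0xC1
After XOR with byte 0xB2: 0x73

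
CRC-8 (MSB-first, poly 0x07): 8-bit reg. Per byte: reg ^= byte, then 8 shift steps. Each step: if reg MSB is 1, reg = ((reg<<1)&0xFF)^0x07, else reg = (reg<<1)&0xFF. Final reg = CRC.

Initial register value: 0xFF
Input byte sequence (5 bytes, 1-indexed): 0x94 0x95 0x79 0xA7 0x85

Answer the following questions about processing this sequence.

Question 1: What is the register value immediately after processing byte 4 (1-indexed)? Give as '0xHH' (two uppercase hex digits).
Answer: 0xD5

Derivation:
After byte 1 (0x94): reg=0x16
After byte 2 (0x95): reg=0x80
After byte 3 (0x79): reg=0xE1
After byte 4 (0xA7): reg=0xD5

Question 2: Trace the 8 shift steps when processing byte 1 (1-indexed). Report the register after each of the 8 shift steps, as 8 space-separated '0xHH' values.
Answer: 0xD6 0xAB 0x51 0xA2 0x43 0x86 0x0B 0x16

Derivation:
Register before byte 1: 0xFF
After XOR with byte 0x94: 0x6B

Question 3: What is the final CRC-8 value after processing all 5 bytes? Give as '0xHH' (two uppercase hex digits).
After byte 1 (0x94): reg=0x16
After byte 2 (0x95): reg=0x80
After byte 3 (0x79): reg=0xE1
After byte 4 (0xA7): reg=0xD5
After byte 5 (0x85): reg=0xB7

Answer: 0xB7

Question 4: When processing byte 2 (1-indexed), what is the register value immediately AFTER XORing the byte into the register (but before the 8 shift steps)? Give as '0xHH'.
Register before byte 2: 0x16
Byte 2: 0x95
0x16 XOR 0x95 = 0x83

Answer: 0x83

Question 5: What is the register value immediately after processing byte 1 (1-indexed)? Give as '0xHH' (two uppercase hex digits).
Answer: 0x16

Derivation:
After byte 1 (0x94): reg=0x16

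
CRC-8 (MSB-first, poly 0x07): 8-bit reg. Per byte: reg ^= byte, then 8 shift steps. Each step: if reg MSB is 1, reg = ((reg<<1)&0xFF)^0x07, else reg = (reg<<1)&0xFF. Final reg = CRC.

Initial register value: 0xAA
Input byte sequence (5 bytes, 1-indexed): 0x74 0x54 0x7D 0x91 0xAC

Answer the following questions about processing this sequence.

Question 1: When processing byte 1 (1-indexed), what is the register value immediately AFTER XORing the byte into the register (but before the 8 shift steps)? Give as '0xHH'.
Answer: 0xDE

Derivation:
Register before byte 1: 0xAA
Byte 1: 0x74
0xAA XOR 0x74 = 0xDE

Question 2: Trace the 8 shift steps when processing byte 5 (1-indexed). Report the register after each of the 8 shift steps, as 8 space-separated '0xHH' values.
Answer: 0x39 0x72 0xE4 0xCF 0x99 0x35 0x6A 0xD4

Derivation:
After byte 1 (0x74): reg=0x14
After byte 2 (0x54): reg=0xC7
After byte 3 (0x7D): reg=0x2F
After byte 4 (0x91): reg=0x33
Register before byte 5: 0x33
After XOR with byte 0xAC: 0x9F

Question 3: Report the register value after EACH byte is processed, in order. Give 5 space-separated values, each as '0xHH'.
0x14 0xC7 0x2F 0x33 0xD4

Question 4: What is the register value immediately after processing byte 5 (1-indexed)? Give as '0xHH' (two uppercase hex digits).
Answer: 0xD4

Derivation:
After byte 1 (0x74): reg=0x14
After byte 2 (0x54): reg=0xC7
After byte 3 (0x7D): reg=0x2F
After byte 4 (0x91): reg=0x33
After byte 5 (0xAC): reg=0xD4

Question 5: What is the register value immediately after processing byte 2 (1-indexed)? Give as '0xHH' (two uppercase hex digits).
After byte 1 (0x74): reg=0x14
After byte 2 (0x54): reg=0xC7

Answer: 0xC7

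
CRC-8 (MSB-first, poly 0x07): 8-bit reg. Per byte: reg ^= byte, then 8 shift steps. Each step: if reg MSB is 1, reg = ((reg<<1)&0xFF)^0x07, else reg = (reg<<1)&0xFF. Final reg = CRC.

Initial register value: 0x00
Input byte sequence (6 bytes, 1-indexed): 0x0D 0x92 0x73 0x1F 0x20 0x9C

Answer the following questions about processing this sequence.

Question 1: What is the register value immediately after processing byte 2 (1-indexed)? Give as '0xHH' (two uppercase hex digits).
Answer: 0x1E

Derivation:
After byte 1 (0x0D): reg=0x23
After byte 2 (0x92): reg=0x1E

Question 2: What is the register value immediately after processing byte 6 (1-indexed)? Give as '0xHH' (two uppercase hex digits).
After byte 1 (0x0D): reg=0x23
After byte 2 (0x92): reg=0x1E
After byte 3 (0x73): reg=0x04
After byte 4 (0x1F): reg=0x41
After byte 5 (0x20): reg=0x20
After byte 6 (0x9C): reg=0x3D

Answer: 0x3D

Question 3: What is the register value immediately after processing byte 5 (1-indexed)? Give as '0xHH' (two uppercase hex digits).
After byte 1 (0x0D): reg=0x23
After byte 2 (0x92): reg=0x1E
After byte 3 (0x73): reg=0x04
After byte 4 (0x1F): reg=0x41
After byte 5 (0x20): reg=0x20

Answer: 0x20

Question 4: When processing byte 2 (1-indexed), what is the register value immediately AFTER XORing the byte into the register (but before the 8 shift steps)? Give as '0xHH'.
Answer: 0xB1

Derivation:
Register before byte 2: 0x23
Byte 2: 0x92
0x23 XOR 0x92 = 0xB1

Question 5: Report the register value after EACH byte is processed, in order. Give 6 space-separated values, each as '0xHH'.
0x23 0x1E 0x04 0x41 0x20 0x3D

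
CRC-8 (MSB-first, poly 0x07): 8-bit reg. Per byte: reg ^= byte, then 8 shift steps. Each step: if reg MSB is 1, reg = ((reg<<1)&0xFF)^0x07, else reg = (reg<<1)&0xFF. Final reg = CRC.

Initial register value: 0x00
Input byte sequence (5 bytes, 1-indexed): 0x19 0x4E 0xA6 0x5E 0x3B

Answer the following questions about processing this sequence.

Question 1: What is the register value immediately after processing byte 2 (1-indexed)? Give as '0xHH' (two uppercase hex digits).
After byte 1 (0x19): reg=0x4F
After byte 2 (0x4E): reg=0x07

Answer: 0x07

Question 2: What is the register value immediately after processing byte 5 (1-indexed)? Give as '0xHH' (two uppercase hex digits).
Answer: 0x58

Derivation:
After byte 1 (0x19): reg=0x4F
After byte 2 (0x4E): reg=0x07
After byte 3 (0xA6): reg=0x6E
After byte 4 (0x5E): reg=0x90
After byte 5 (0x3B): reg=0x58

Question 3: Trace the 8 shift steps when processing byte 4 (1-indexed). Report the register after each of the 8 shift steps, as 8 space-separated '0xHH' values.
After byte 1 (0x19): reg=0x4F
After byte 2 (0x4E): reg=0x07
After byte 3 (0xA6): reg=0x6E
Register before byte 4: 0x6E
After XOR with byte 0x5E: 0x30

Answer: 0x60 0xC0 0x87 0x09 0x12 0x24 0x48 0x90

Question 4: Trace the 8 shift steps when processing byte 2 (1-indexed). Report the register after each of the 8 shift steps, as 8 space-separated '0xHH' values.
Answer: 0x02 0x04 0x08 0x10 0x20 0x40 0x80 0x07

Derivation:
After byte 1 (0x19): reg=0x4F
Register before byte 2: 0x4F
After XOR with byte 0x4E: 0x01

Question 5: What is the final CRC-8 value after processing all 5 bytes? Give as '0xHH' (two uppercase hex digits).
Answer: 0x58

Derivation:
After byte 1 (0x19): reg=0x4F
After byte 2 (0x4E): reg=0x07
After byte 3 (0xA6): reg=0x6E
After byte 4 (0x5E): reg=0x90
After byte 5 (0x3B): reg=0x58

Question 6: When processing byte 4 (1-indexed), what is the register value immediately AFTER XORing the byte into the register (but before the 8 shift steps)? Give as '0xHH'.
Register before byte 4: 0x6E
Byte 4: 0x5E
0x6E XOR 0x5E = 0x30

Answer: 0x30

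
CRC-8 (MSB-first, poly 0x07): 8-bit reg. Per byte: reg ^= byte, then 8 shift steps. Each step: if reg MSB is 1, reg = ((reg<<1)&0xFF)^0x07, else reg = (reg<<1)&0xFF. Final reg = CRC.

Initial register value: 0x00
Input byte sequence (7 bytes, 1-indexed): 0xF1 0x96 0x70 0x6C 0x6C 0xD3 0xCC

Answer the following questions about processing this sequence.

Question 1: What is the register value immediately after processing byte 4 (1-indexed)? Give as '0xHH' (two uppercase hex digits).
After byte 1 (0xF1): reg=0xD9
After byte 2 (0x96): reg=0xEA
After byte 3 (0x70): reg=0xCF
After byte 4 (0x6C): reg=0x60

Answer: 0x60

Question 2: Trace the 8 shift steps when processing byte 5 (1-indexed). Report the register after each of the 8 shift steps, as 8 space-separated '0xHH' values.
Answer: 0x18 0x30 0x60 0xC0 0x87 0x09 0x12 0x24

Derivation:
After byte 1 (0xF1): reg=0xD9
After byte 2 (0x96): reg=0xEA
After byte 3 (0x70): reg=0xCF
After byte 4 (0x6C): reg=0x60
Register before byte 5: 0x60
After XOR with byte 0x6C: 0x0C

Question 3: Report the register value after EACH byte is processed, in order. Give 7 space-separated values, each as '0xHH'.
0xD9 0xEA 0xCF 0x60 0x24 0xCB 0x15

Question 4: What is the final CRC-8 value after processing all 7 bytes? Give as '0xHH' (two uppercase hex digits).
Answer: 0x15

Derivation:
After byte 1 (0xF1): reg=0xD9
After byte 2 (0x96): reg=0xEA
After byte 3 (0x70): reg=0xCF
After byte 4 (0x6C): reg=0x60
After byte 5 (0x6C): reg=0x24
After byte 6 (0xD3): reg=0xCB
After byte 7 (0xCC): reg=0x15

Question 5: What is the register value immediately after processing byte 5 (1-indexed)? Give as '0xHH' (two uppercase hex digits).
Answer: 0x24

Derivation:
After byte 1 (0xF1): reg=0xD9
After byte 2 (0x96): reg=0xEA
After byte 3 (0x70): reg=0xCF
After byte 4 (0x6C): reg=0x60
After byte 5 (0x6C): reg=0x24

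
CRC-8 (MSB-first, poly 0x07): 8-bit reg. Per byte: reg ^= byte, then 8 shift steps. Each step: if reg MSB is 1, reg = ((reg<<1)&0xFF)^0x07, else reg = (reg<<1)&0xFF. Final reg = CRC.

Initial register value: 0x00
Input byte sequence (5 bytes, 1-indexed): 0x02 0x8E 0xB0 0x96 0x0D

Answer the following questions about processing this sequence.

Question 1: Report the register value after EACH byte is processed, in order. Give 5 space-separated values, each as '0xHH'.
0x0E 0x89 0xAF 0xAF 0x67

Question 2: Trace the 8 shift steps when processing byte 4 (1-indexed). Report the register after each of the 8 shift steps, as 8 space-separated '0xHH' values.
Answer: 0x72 0xE4 0xCF 0x99 0x35 0x6A 0xD4 0xAF

Derivation:
After byte 1 (0x02): reg=0x0E
After byte 2 (0x8E): reg=0x89
After byte 3 (0xB0): reg=0xAF
Register before byte 4: 0xAF
After XOR with byte 0x96: 0x39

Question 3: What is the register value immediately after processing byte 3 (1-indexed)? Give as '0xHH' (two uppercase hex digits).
After byte 1 (0x02): reg=0x0E
After byte 2 (0x8E): reg=0x89
After byte 3 (0xB0): reg=0xAF

Answer: 0xAF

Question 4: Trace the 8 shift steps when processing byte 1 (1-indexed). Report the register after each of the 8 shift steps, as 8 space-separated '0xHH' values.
Answer: 0x04 0x08 0x10 0x20 0x40 0x80 0x07 0x0E

Derivation:
Register before byte 1: 0x00
After XOR with byte 0x02: 0x02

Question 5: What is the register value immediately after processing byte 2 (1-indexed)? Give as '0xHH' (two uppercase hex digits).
Answer: 0x89

Derivation:
After byte 1 (0x02): reg=0x0E
After byte 2 (0x8E): reg=0x89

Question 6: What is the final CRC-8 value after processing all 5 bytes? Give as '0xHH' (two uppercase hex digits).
After byte 1 (0x02): reg=0x0E
After byte 2 (0x8E): reg=0x89
After byte 3 (0xB0): reg=0xAF
After byte 4 (0x96): reg=0xAF
After byte 5 (0x0D): reg=0x67

Answer: 0x67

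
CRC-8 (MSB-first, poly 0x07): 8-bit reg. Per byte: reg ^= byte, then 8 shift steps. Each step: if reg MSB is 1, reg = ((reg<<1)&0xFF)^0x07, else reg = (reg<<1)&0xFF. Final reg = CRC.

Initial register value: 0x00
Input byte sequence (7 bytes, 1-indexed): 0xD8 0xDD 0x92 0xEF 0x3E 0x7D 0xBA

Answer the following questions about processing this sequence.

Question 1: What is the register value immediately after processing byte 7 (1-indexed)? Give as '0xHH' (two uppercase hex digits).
After byte 1 (0xD8): reg=0x06
After byte 2 (0xDD): reg=0x0F
After byte 3 (0x92): reg=0xDA
After byte 4 (0xEF): reg=0x8B
After byte 5 (0x3E): reg=0x02
After byte 6 (0x7D): reg=0x7A
After byte 7 (0xBA): reg=0x4E

Answer: 0x4E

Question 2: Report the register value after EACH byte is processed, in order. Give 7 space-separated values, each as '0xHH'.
0x06 0x0F 0xDA 0x8B 0x02 0x7A 0x4E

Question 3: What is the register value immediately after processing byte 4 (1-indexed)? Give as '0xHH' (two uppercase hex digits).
After byte 1 (0xD8): reg=0x06
After byte 2 (0xDD): reg=0x0F
After byte 3 (0x92): reg=0xDA
After byte 4 (0xEF): reg=0x8B

Answer: 0x8B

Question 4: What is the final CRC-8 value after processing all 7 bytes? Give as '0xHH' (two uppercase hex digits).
Answer: 0x4E

Derivation:
After byte 1 (0xD8): reg=0x06
After byte 2 (0xDD): reg=0x0F
After byte 3 (0x92): reg=0xDA
After byte 4 (0xEF): reg=0x8B
After byte 5 (0x3E): reg=0x02
After byte 6 (0x7D): reg=0x7A
After byte 7 (0xBA): reg=0x4E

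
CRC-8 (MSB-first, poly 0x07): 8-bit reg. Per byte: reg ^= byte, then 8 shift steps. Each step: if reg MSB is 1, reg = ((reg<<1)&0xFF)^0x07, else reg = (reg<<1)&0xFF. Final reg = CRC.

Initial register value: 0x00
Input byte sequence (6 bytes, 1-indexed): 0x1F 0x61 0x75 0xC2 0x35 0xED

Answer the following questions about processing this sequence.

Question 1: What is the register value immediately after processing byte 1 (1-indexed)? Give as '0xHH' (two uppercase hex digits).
Answer: 0x5D

Derivation:
After byte 1 (0x1F): reg=0x5D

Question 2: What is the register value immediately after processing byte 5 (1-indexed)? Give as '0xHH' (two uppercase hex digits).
Answer: 0xAA

Derivation:
After byte 1 (0x1F): reg=0x5D
After byte 2 (0x61): reg=0xB4
After byte 3 (0x75): reg=0x49
After byte 4 (0xC2): reg=0xB8
After byte 5 (0x35): reg=0xAA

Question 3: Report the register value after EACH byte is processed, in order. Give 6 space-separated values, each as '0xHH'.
0x5D 0xB4 0x49 0xB8 0xAA 0xD2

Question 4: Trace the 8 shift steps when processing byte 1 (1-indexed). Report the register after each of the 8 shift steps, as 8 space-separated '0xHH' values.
Register before byte 1: 0x00
After XOR with byte 0x1F: 0x1F

Answer: 0x3E 0x7C 0xF8 0xF7 0xE9 0xD5 0xAD 0x5D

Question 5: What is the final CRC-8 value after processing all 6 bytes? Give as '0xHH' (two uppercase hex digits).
Answer: 0xD2

Derivation:
After byte 1 (0x1F): reg=0x5D
After byte 2 (0x61): reg=0xB4
After byte 3 (0x75): reg=0x49
After byte 4 (0xC2): reg=0xB8
After byte 5 (0x35): reg=0xAA
After byte 6 (0xED): reg=0xD2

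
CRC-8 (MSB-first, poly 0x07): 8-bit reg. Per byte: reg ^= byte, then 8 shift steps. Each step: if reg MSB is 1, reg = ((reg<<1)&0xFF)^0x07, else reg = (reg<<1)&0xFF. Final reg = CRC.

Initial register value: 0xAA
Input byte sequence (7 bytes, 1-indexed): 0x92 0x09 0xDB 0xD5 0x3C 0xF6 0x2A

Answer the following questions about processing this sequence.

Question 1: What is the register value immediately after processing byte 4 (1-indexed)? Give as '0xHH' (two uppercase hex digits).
Answer: 0x2B

Derivation:
After byte 1 (0x92): reg=0xA8
After byte 2 (0x09): reg=0x6E
After byte 3 (0xDB): reg=0x02
After byte 4 (0xD5): reg=0x2B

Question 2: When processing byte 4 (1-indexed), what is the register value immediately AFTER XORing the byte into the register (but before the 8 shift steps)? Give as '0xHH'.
Register before byte 4: 0x02
Byte 4: 0xD5
0x02 XOR 0xD5 = 0xD7

Answer: 0xD7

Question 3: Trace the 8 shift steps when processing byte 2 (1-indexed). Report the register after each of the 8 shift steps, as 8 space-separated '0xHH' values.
Answer: 0x45 0x8A 0x13 0x26 0x4C 0x98 0x37 0x6E

Derivation:
After byte 1 (0x92): reg=0xA8
Register before byte 2: 0xA8
After XOR with byte 0x09: 0xA1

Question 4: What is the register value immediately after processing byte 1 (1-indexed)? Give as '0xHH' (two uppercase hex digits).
Answer: 0xA8

Derivation:
After byte 1 (0x92): reg=0xA8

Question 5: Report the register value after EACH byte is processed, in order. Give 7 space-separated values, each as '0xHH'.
0xA8 0x6E 0x02 0x2B 0x65 0xF0 0x08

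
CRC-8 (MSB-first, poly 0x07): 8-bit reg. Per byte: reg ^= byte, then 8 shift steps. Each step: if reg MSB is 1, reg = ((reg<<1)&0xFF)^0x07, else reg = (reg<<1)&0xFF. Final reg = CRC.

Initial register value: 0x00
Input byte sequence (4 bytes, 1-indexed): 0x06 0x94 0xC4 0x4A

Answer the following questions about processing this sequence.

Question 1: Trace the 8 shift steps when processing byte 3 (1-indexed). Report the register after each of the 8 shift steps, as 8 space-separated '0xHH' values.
After byte 1 (0x06): reg=0x12
After byte 2 (0x94): reg=0x9B
Register before byte 3: 0x9B
After XOR with byte 0xC4: 0x5F

Answer: 0xBE 0x7B 0xF6 0xEB 0xD1 0xA5 0x4D 0x9A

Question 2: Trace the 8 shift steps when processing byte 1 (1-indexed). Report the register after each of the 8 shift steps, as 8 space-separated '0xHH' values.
Register before byte 1: 0x00
After XOR with byte 0x06: 0x06

Answer: 0x0C 0x18 0x30 0x60 0xC0 0x87 0x09 0x12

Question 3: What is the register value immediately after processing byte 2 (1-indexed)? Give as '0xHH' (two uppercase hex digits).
Answer: 0x9B

Derivation:
After byte 1 (0x06): reg=0x12
After byte 2 (0x94): reg=0x9B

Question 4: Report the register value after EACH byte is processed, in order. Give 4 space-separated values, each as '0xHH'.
0x12 0x9B 0x9A 0x3E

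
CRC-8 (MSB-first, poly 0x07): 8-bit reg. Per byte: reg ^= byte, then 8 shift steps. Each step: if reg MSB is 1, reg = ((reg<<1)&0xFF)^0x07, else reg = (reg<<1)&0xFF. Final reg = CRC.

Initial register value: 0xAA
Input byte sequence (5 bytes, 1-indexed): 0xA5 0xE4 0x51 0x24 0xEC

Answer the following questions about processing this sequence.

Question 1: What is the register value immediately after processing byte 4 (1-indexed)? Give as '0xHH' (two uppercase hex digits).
Answer: 0x52

Derivation:
After byte 1 (0xA5): reg=0x2D
After byte 2 (0xE4): reg=0x71
After byte 3 (0x51): reg=0xE0
After byte 4 (0x24): reg=0x52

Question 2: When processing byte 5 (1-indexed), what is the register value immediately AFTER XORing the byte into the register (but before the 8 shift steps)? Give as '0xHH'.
Answer: 0xBE

Derivation:
Register before byte 5: 0x52
Byte 5: 0xEC
0x52 XOR 0xEC = 0xBE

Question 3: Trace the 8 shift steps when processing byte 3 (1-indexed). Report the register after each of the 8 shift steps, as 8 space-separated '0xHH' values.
After byte 1 (0xA5): reg=0x2D
After byte 2 (0xE4): reg=0x71
Register before byte 3: 0x71
After XOR with byte 0x51: 0x20

Answer: 0x40 0x80 0x07 0x0E 0x1C 0x38 0x70 0xE0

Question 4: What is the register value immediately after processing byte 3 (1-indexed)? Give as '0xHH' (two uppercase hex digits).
After byte 1 (0xA5): reg=0x2D
After byte 2 (0xE4): reg=0x71
After byte 3 (0x51): reg=0xE0

Answer: 0xE0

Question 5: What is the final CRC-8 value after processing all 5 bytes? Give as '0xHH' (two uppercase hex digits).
Answer: 0x33

Derivation:
After byte 1 (0xA5): reg=0x2D
After byte 2 (0xE4): reg=0x71
After byte 3 (0x51): reg=0xE0
After byte 4 (0x24): reg=0x52
After byte 5 (0xEC): reg=0x33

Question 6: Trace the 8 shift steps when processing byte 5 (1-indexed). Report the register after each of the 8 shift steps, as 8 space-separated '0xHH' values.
Answer: 0x7B 0xF6 0xEB 0xD1 0xA5 0x4D 0x9A 0x33

Derivation:
After byte 1 (0xA5): reg=0x2D
After byte 2 (0xE4): reg=0x71
After byte 3 (0x51): reg=0xE0
After byte 4 (0x24): reg=0x52
Register before byte 5: 0x52
After XOR with byte 0xEC: 0xBE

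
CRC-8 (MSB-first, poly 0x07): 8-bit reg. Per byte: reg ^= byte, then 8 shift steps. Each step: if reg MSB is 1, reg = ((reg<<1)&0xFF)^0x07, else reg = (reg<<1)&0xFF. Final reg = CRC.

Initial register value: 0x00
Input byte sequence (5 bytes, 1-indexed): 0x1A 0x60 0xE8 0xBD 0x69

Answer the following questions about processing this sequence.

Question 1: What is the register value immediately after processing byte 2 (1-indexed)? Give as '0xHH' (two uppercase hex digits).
Answer: 0xF2

Derivation:
After byte 1 (0x1A): reg=0x46
After byte 2 (0x60): reg=0xF2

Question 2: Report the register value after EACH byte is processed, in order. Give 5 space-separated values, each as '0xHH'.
0x46 0xF2 0x46 0xEF 0x9B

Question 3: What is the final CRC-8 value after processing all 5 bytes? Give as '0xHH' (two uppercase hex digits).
After byte 1 (0x1A): reg=0x46
After byte 2 (0x60): reg=0xF2
After byte 3 (0xE8): reg=0x46
After byte 4 (0xBD): reg=0xEF
After byte 5 (0x69): reg=0x9B

Answer: 0x9B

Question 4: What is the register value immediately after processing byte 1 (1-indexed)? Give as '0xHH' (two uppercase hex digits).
Answer: 0x46

Derivation:
After byte 1 (0x1A): reg=0x46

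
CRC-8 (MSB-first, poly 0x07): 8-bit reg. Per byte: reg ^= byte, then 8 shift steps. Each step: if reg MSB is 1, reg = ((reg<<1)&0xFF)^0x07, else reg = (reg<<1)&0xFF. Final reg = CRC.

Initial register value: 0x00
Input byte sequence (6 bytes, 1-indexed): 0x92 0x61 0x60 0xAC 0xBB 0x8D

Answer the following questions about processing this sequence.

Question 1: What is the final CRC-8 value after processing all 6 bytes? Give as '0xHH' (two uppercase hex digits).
Answer: 0x7B

Derivation:
After byte 1 (0x92): reg=0xF7
After byte 2 (0x61): reg=0xEB
After byte 3 (0x60): reg=0xB8
After byte 4 (0xAC): reg=0x6C
After byte 5 (0xBB): reg=0x2B
After byte 6 (0x8D): reg=0x7B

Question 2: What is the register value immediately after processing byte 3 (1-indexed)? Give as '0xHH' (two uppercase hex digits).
Answer: 0xB8

Derivation:
After byte 1 (0x92): reg=0xF7
After byte 2 (0x61): reg=0xEB
After byte 3 (0x60): reg=0xB8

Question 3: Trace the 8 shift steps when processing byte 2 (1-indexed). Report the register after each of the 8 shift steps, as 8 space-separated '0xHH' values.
After byte 1 (0x92): reg=0xF7
Register before byte 2: 0xF7
After XOR with byte 0x61: 0x96

Answer: 0x2B 0x56 0xAC 0x5F 0xBE 0x7B 0xF6 0xEB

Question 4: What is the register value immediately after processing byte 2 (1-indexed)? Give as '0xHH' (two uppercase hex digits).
After byte 1 (0x92): reg=0xF7
After byte 2 (0x61): reg=0xEB

Answer: 0xEB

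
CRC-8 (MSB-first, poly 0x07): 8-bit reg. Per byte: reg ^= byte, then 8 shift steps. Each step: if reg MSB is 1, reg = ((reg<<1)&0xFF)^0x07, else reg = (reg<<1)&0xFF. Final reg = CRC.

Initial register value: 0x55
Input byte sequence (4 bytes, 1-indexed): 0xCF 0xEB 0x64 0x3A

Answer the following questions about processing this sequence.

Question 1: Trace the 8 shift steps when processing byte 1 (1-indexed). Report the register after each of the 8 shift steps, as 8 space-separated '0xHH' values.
Register before byte 1: 0x55
After XOR with byte 0xCF: 0x9A

Answer: 0x33 0x66 0xCC 0x9F 0x39 0x72 0xE4 0xCF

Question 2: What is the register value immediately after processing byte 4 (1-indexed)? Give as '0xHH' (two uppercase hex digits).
After byte 1 (0xCF): reg=0xCF
After byte 2 (0xEB): reg=0xFC
After byte 3 (0x64): reg=0xC1
After byte 4 (0x3A): reg=0xEF

Answer: 0xEF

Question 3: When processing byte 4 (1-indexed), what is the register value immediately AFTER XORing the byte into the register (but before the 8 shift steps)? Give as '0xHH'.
Answer: 0xFB

Derivation:
Register before byte 4: 0xC1
Byte 4: 0x3A
0xC1 XOR 0x3A = 0xFB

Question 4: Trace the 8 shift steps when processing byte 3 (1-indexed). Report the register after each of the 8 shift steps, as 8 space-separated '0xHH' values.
Answer: 0x37 0x6E 0xDC 0xBF 0x79 0xF2 0xE3 0xC1

Derivation:
After byte 1 (0xCF): reg=0xCF
After byte 2 (0xEB): reg=0xFC
Register before byte 3: 0xFC
After XOR with byte 0x64: 0x98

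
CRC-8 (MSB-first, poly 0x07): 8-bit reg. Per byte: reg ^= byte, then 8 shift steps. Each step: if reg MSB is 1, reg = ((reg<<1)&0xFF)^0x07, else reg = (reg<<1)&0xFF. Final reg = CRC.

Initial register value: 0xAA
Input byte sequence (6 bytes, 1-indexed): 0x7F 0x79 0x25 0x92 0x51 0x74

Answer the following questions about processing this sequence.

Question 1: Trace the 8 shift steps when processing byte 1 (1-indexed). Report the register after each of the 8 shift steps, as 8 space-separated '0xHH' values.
Register before byte 1: 0xAA
After XOR with byte 0x7F: 0xD5

Answer: 0xAD 0x5D 0xBA 0x73 0xE6 0xCB 0x91 0x25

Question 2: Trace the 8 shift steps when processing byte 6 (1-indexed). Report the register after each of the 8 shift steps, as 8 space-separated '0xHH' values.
After byte 1 (0x7F): reg=0x25
After byte 2 (0x79): reg=0x93
After byte 3 (0x25): reg=0x0B
After byte 4 (0x92): reg=0xC6
After byte 5 (0x51): reg=0xEC
Register before byte 6: 0xEC
After XOR with byte 0x74: 0x98

Answer: 0x37 0x6E 0xDC 0xBF 0x79 0xF2 0xE3 0xC1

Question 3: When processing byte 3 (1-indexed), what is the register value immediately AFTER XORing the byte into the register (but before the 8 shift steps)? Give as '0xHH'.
Register before byte 3: 0x93
Byte 3: 0x25
0x93 XOR 0x25 = 0xB6

Answer: 0xB6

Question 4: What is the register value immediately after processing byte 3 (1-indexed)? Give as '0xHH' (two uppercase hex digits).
After byte 1 (0x7F): reg=0x25
After byte 2 (0x79): reg=0x93
After byte 3 (0x25): reg=0x0B

Answer: 0x0B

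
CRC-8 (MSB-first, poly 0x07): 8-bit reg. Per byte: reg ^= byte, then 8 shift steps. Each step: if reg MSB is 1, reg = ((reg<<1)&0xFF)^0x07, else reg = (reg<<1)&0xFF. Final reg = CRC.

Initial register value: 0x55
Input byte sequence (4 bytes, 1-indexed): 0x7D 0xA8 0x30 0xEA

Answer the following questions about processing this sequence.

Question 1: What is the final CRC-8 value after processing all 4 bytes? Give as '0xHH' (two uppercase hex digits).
After byte 1 (0x7D): reg=0xD8
After byte 2 (0xA8): reg=0x57
After byte 3 (0x30): reg=0x32
After byte 4 (0xEA): reg=0x06

Answer: 0x06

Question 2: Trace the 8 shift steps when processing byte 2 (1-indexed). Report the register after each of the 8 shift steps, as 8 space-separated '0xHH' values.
Answer: 0xE0 0xC7 0x89 0x15 0x2A 0x54 0xA8 0x57

Derivation:
After byte 1 (0x7D): reg=0xD8
Register before byte 2: 0xD8
After XOR with byte 0xA8: 0x70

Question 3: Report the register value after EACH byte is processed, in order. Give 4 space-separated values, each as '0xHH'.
0xD8 0x57 0x32 0x06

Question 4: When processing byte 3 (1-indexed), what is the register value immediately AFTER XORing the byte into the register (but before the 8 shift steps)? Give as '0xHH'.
Register before byte 3: 0x57
Byte 3: 0x30
0x57 XOR 0x30 = 0x67

Answer: 0x67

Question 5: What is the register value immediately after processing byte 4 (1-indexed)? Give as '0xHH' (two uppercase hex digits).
After byte 1 (0x7D): reg=0xD8
After byte 2 (0xA8): reg=0x57
After byte 3 (0x30): reg=0x32
After byte 4 (0xEA): reg=0x06

Answer: 0x06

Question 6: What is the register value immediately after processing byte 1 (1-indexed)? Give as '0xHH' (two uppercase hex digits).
After byte 1 (0x7D): reg=0xD8

Answer: 0xD8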